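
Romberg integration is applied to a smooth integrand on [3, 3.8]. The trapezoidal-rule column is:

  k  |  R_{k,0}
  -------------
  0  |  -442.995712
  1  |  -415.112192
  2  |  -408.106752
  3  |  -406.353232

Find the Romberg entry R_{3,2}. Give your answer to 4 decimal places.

-405.7685

Richardson extrapolation on the trapezoidal column (denominator 4−1=3):
R_{2,1} = (4·(-408.106752) − (-415.112192)) / 3 = -405.771605
R_{3,1} = (4·(-406.353232) − (-408.106752)) / 3 = -405.768725
R_{3,2} = -405.768725 + (-405.768725 − (-405.771605))/15 = -405.768533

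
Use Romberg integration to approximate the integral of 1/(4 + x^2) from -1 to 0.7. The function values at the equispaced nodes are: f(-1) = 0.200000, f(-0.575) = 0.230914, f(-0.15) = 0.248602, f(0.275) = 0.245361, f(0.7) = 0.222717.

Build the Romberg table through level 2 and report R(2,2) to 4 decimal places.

R(0,0) (trapezoid, 1 panel, h=1.7000): 0.359309
R(1,0) (trapezoid, 2 panels, h=0.8500): 0.390966
R(2,0) (trapezoid, 4 panels, h=0.4250): 0.397900
R(1,1) = 0.390966 + (0.390966 − 0.359309)/3 = 0.401518
R(2,1) = 0.397900 + (0.397900 − 0.390966)/3 = 0.400211
R(2,2) = 0.400211 + (0.400211 − 0.401518)/15 = 0.400124

0.4001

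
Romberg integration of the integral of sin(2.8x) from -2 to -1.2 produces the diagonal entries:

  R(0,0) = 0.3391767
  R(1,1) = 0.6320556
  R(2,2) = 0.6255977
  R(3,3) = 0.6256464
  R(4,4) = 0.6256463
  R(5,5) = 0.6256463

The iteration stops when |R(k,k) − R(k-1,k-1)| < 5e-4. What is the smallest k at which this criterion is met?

k = 3

|R(1,1) − R(0,0)| = 0.2928789 ≥ 5e-4
|R(2,2) − R(1,1)| = 0.0064579 ≥ 5e-4
|R(3,3) − R(2,2)| = 0.0000487 < 5e-4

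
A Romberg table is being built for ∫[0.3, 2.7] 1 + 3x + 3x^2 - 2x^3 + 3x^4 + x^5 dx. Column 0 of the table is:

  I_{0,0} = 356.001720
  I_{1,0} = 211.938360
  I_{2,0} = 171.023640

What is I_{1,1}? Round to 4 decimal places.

163.9172

Richardson extrapolation on the trapezoidal column (denominator 4−1=3):
I_{1,1} = (4·211.938360 − 356.001720) / 3 = 163.917240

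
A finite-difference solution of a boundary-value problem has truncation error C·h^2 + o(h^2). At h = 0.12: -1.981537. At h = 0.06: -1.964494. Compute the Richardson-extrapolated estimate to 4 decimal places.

The leading error scales as h^2; refining by a factor of 2 reduces it by 2^2 = 4.
Extrapolated value = (4·A(h/2) − A(h)) / (4 − 1)
= (4·(-1.964494) − (-1.981537)) / 3
= -5.876439 / 3 = -1.958813

-1.9588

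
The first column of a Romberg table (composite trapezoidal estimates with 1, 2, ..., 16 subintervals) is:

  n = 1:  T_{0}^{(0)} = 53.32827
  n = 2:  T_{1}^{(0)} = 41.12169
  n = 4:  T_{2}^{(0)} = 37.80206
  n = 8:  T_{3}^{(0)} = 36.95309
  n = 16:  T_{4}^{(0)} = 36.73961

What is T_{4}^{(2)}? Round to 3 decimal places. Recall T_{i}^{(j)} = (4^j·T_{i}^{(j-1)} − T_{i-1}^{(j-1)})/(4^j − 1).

36.668

T_{3}^{(1)} = 36.95309 + (36.95309 − 37.80206)/3 = 36.67010
T_{4}^{(1)} = 36.73961 + (36.73961 − 36.95309)/3 = 36.66845
T_{4}^{(2)} = (16·36.66845 − 36.67010) / 15 = 36.66834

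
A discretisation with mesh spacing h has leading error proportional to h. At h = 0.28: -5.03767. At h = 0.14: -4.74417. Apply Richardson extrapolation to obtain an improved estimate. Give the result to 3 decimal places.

The leading error scales as h; refining by a factor of 2 reduces it by 2^1 = 2.
Extrapolated value = (2·A(h/2) − A(h)) / (2 − 1)
= (2·(-4.74417) − (-5.03767)) / 1
= -4.45067 / 1 = -4.45067

-4.451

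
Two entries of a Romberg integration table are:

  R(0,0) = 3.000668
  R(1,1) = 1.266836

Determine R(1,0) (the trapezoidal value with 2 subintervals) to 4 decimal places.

From R(1,1) = (4·R(1,0) − R(0,0))/3, solve for R(1,0):
4·R(1,0) = 3·1.266836 + 3.000668 = 6.801176
R(1,0) = 1.700294

1.7003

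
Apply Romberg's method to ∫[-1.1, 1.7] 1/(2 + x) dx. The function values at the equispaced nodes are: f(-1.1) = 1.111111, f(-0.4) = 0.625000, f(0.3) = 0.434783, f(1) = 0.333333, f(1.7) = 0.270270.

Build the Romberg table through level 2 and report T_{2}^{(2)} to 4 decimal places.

1.4172

T_{0}^{(0)} (trapezoid, 1 panel, h=2.8000): 1.933933
T_{1}^{(0)} (trapezoid, 2 panels, h=1.4000): 1.575663
T_{2}^{(0)} (trapezoid, 4 panels, h=0.7000): 1.458665
T_{1}^{(1)} = 1.575663 + (1.575663 − 1.933933)/3 = 1.456240
T_{2}^{(1)} = 1.458665 + (1.458665 − 1.575663)/3 = 1.419666
T_{2}^{(2)} = 1.419666 + (1.419666 − 1.456240)/15 = 1.417228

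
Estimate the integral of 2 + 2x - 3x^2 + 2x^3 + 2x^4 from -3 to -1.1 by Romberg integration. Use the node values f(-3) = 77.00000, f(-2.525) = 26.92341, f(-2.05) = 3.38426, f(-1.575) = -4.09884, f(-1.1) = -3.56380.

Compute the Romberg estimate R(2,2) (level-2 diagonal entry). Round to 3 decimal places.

27.129

R(0,0) (trapezoid, 1 panel, h=1.9000): 69.76439
R(1,0) (trapezoid, 2 panels, h=0.9500): 38.09724
R(2,0) (trapezoid, 4 panels, h=0.4750): 29.89029
R(1,1) = 38.09724 + (38.09724 − 69.76439)/3 = 27.54152
R(2,1) = 29.89029 + (29.89029 − 38.09724)/3 = 27.15464
R(2,2) = 27.15464 + (27.15464 − 27.54152)/15 = 27.12885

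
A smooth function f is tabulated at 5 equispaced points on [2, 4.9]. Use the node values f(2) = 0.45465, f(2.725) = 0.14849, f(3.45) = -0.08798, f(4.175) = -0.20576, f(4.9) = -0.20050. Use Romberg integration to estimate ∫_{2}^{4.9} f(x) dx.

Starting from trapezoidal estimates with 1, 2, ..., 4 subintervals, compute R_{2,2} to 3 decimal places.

-0.036

R_{0,0} (trapezoid, 1 panel, h=2.9000): 0.36852
R_{1,0} (trapezoid, 2 panels, h=1.4500): 0.05669
R_{2,0} (trapezoid, 4 panels, h=0.7250): -0.01318
R_{1,1} = 0.05669 + (0.05669 − 0.36852)/3 = -0.04725
R_{2,1} = -0.01318 + (-0.01318 − 0.05669)/3 = -0.03647
R_{2,2} = -0.03647 + (-0.03647 − (-0.04725))/15 = -0.03575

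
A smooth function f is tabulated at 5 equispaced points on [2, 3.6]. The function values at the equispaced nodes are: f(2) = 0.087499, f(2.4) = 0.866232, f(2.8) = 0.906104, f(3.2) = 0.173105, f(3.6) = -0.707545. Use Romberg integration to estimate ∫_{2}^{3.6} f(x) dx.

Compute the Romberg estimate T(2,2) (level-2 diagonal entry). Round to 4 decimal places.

0.7074

T(0,0) (trapezoid, 1 panel, h=1.6000): -0.496037
T(1,0) (trapezoid, 2 panels, h=0.8000): 0.476865
T(2,0) (trapezoid, 4 panels, h=0.4000): 0.654167
T(1,1) = 0.476865 + (0.476865 − (-0.496037))/3 = 0.801166
T(2,1) = 0.654167 + (0.654167 − 0.476865)/3 = 0.713268
T(2,2) = 0.713268 + (0.713268 − 0.801166)/15 = 0.707408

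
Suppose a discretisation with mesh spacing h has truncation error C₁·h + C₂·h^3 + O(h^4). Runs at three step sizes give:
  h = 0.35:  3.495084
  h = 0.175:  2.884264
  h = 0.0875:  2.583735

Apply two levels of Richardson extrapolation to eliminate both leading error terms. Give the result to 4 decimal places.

2.2846

First eliminate the h term (factor 2^1 = 2):
  B₁ = (2·2.884264 − 3.495084)/1 = 2.273444
  B₂ = (2·2.583735 − 2.884264)/1 = 2.283206
Then eliminate the h^3 term (factor 2^3 = 8):
  (8·2.283206 − 2.273444)/7 = 2.284601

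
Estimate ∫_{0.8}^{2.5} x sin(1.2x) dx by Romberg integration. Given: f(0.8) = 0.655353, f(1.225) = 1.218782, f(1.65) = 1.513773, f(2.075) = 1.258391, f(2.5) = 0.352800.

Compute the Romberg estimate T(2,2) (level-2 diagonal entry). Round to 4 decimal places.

1.9737

T(0,0) (trapezoid, 1 panel, h=1.7000): 0.856930
T(1,0) (trapezoid, 2 panels, h=0.8500): 1.715172
T(2,0) (trapezoid, 4 panels, h=0.4250): 1.910385
T(1,1) = 1.715172 + (1.715172 − 0.856930)/3 = 2.001253
T(2,1) = 1.910385 + (1.910385 − 1.715172)/3 = 1.975456
T(2,2) = 1.975456 + (1.975456 − 2.001253)/15 = 1.973736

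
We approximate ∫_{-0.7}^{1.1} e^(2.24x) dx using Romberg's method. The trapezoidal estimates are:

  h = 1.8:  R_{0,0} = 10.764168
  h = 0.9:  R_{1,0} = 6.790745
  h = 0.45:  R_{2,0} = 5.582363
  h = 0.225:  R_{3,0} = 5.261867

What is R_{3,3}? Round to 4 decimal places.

R_{1,1} = (4·6.790745 − 10.764168) / 3 = 5.466271
R_{2,1} = (4·5.582363 − 6.790745) / 3 = 5.179569
R_{3,1} = (4·5.261867 − 5.582363) / 3 = 5.155035
R_{2,2} = 5.179569 + (5.179569 − 5.466271)/15 = 5.160456
R_{3,2} = (16·5.155035 − 5.179569) / 15 = 5.153399
R_{3,3} = (64·5.153399 − 5.160456) / 63 = 5.153287
(Column j=1 coincides with Simpson's rule on the same nodes.)

5.1533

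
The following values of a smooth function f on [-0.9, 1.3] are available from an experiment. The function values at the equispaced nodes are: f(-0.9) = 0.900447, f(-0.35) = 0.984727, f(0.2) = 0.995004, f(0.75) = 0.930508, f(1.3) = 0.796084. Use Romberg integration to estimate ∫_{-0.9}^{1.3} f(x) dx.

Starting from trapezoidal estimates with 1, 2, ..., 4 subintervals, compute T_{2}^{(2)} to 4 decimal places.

T_{0}^{(0)} (trapezoid, 1 panel, h=2.2000): 1.866184
T_{1}^{(0)} (trapezoid, 2 panels, h=1.1000): 2.027596
T_{2}^{(0)} (trapezoid, 4 panels, h=0.5500): 2.067177
T_{1}^{(1)} = 2.027596 + (2.027596 − 1.866184)/3 = 2.081400
T_{2}^{(1)} = 2.067177 + (2.067177 − 2.027596)/3 = 2.080371
T_{2}^{(2)} = 2.080371 + (2.080371 − 2.081400)/15 = 2.080302

2.0803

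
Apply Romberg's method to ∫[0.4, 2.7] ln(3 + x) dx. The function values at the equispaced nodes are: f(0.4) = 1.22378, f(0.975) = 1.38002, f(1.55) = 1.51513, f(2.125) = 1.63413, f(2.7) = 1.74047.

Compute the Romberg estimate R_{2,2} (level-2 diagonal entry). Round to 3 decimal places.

R_{0,0} (trapezoid, 1 panel, h=2.3000): 3.40889
R_{1,0} (trapezoid, 2 panels, h=1.1500): 3.44684
R_{2,0} (trapezoid, 4 panels, h=0.5750): 3.45656
R_{1,1} = 3.44684 + (3.44684 − 3.40889)/3 = 3.45949
R_{2,1} = 3.45656 + (3.45656 − 3.44684)/3 = 3.45980
R_{2,2} = 3.45980 + (3.45980 − 3.45949)/15 = 3.45982

3.460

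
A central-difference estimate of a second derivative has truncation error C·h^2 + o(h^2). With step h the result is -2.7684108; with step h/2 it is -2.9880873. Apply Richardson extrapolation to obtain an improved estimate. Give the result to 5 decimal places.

-3.06131

The leading error scales as h^2; refining by a factor of 2 reduces it by 2^2 = 4.
Extrapolated value = (4·A(h/2) − A(h)) / (4 − 1)
= (4·(-2.9880873) − (-2.7684108)) / 3
= -9.1839384 / 3 = -3.0613128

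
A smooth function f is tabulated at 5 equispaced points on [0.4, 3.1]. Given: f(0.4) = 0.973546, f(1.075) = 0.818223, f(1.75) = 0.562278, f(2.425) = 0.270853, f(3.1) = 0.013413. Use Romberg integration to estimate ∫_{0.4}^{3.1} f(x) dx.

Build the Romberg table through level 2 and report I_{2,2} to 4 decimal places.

I_{0,0} (trapezoid, 1 panel, h=2.7000): 1.332395
I_{1,0} (trapezoid, 2 panels, h=1.3500): 1.425273
I_{2,0} (trapezoid, 4 panels, h=0.6750): 1.447763
I_{1,1} = 1.425273 + (1.425273 − 1.332395)/3 = 1.456232
I_{2,1} = 1.447763 + (1.447763 − 1.425273)/3 = 1.455260
I_{2,2} = 1.455260 + (1.455260 − 1.456232)/15 = 1.455195

1.4552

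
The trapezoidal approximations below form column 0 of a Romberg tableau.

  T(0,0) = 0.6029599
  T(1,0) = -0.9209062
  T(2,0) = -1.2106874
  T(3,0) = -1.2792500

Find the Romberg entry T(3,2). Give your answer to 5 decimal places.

-1.30176

Richardson extrapolation on the trapezoidal column (denominator 4−1=3):
T(2,1) = -1.2106874 + (-1.2106874 − (-0.9209062))/3 = -1.3072811
T(3,1) = (4·(-1.2792500) − (-1.2106874)) / 3 = -1.3021042
T(3,2) = -1.3021042 + (-1.3021042 − (-1.3072811))/15 = -1.3017591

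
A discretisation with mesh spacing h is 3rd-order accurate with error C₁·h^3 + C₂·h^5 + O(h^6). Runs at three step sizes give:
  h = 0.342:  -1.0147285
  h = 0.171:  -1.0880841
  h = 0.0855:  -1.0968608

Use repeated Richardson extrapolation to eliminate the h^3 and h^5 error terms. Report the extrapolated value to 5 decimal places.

First eliminate the h^3 term (factor 2^3 = 8):
  B₁ = (8·(-1.0880841) − (-1.0147285))/7 = -1.0985635
  B₂ = (8·(-1.0968608) − (-1.0880841))/7 = -1.0981146
Then eliminate the h^5 term (factor 2^5 = 32):
  (32·(-1.0981146) − (-1.0985635))/31 = -1.0981001

-1.09810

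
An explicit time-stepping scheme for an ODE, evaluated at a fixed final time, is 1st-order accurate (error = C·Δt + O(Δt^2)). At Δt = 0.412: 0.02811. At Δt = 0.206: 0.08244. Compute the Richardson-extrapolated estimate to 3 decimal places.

0.137

The leading error scales as Δt; refining by a factor of 2 reduces it by 2^1 = 2.
Extrapolated value = (2·A(Δt/2) − A(Δt)) / (2 − 1)
= (2·0.08244 − 0.02811) / 1
= 0.13677 / 1 = 0.13677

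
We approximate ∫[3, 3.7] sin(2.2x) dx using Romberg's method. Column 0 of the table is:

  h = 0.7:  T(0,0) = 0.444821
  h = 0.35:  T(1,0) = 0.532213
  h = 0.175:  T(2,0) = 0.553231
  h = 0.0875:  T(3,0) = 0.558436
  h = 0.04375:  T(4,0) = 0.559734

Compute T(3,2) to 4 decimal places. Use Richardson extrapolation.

Richardson extrapolation on the trapezoidal column (denominator 4−1=3):
T(2,1) = (4·0.553231 − 0.532213) / 3 = 0.560237
T(3,1) = (4·0.558436 − 0.553231) / 3 = 0.560171
T(3,2) = (16·0.560171 − 0.560237) / 15 = 0.560167

0.5602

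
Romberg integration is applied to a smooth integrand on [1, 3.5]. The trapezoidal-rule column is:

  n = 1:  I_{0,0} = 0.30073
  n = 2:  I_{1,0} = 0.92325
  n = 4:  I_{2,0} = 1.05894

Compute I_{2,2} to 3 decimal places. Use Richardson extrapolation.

I_{1,1} = (4·0.92325 − 0.30073) / 3 = 1.13076
I_{2,1} = (4·1.05894 − 0.92325) / 3 = 1.10417
I_{2,2} = 1.10417 + (1.10417 − 1.13076)/15 = 1.10240

1.102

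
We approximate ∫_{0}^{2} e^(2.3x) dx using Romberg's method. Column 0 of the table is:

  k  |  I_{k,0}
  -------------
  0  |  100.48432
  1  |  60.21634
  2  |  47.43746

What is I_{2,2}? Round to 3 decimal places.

Richardson extrapolation on the trapezoidal column (denominator 4−1=3):
I_{1,1} = 60.21634 + (60.21634 − 100.48432)/3 = 46.79368
I_{2,1} = 47.43746 + (47.43746 − 60.21634)/3 = 43.17783
I_{2,2} = 43.17783 + (43.17783 − 46.79368)/15 = 42.93677

42.937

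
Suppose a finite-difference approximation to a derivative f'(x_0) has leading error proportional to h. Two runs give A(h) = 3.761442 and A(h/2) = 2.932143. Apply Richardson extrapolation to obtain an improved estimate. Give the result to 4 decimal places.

Extrapolated value = (2·A(h/2) − A(h)) / (2 − 1)
= (2·2.932143 − 3.761442) / 1
= 2.102844 / 1 = 2.102844

2.1028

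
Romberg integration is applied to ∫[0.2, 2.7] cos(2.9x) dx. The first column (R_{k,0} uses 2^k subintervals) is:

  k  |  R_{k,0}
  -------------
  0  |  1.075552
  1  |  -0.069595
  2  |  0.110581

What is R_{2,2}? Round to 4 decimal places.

0.2121

R_{1,1} = -0.069595 + (-0.069595 − 1.075552)/3 = -0.451311
R_{2,1} = 0.110581 + (0.110581 − (-0.069595))/3 = 0.170640
R_{2,2} = 0.170640 + (0.170640 − (-0.451311))/15 = 0.212103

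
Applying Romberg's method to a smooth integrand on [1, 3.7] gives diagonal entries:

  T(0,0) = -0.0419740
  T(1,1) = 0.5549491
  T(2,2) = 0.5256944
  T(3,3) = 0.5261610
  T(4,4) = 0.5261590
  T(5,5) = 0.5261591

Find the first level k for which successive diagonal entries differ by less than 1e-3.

|T(1,1) − T(0,0)| = 0.5969231 ≥ 1e-3
|T(2,2) − T(1,1)| = 0.0292547 ≥ 1e-3
|T(3,3) − T(2,2)| = 0.0004666 < 1e-3

k = 3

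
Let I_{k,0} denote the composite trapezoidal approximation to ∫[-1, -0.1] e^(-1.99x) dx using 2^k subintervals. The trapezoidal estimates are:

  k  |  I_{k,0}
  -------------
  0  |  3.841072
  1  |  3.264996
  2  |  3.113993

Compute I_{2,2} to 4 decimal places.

3.0630

I_{1,1} = (4·3.264996 − 3.841072) / 3 = 3.072971
I_{2,1} = 3.113993 + (3.113993 − 3.264996)/3 = 3.063659
I_{2,2} = (16·3.063659 − 3.072971) / 15 = 3.063038
(Column j=1 coincides with Simpson's rule on the same nodes.)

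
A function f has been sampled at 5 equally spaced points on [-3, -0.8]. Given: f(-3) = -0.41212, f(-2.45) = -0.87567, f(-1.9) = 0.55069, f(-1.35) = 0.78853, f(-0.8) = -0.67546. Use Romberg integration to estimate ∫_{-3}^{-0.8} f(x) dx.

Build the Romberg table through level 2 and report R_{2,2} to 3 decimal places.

-0.093

R_{0,0} (trapezoid, 1 panel, h=2.2000): -1.19634
R_{1,0} (trapezoid, 2 panels, h=1.1000): 0.00759
R_{2,0} (trapezoid, 4 panels, h=0.5500): -0.04413
R_{1,1} = 0.00759 + (0.00759 − (-1.19634))/3 = 0.40890
R_{2,1} = -0.04413 + (-0.04413 − 0.00759)/3 = -0.06137
R_{2,2} = -0.06137 + (-0.06137 − 0.40890)/15 = -0.09272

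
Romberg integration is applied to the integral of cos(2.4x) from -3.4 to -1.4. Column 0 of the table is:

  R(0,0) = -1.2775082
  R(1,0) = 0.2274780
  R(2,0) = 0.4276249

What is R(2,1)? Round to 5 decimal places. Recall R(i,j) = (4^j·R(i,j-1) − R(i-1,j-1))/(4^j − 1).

R(2,1) = (4·0.4276249 − 0.2274780) / 3 = 0.4943405

0.49434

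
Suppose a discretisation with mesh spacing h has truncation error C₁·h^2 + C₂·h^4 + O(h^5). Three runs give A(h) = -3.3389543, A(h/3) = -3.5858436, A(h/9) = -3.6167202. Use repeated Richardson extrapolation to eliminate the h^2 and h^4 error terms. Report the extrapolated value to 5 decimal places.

First eliminate the h^2 term (factor 3^2 = 9):
  B₁ = (9·(-3.5858436) − (-3.3389543))/8 = -3.6167048
  B₂ = (9·(-3.6167202) − (-3.5858436))/8 = -3.6205798
Then eliminate the h^4 term (factor 3^4 = 81):
  (81·(-3.6205798) − (-3.6167048))/80 = -3.6206282

-3.62063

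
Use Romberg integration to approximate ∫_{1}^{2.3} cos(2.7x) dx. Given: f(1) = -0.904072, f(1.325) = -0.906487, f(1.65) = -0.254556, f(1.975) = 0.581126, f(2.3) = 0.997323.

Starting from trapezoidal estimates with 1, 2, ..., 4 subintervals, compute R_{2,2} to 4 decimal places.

R_{0,0} (trapezoid, 1 panel, h=1.3000): 0.060613
R_{1,0} (trapezoid, 2 panels, h=0.6500): -0.135155
R_{2,0} (trapezoid, 4 panels, h=0.3250): -0.173320
R_{1,1} = -0.135155 + (-0.135155 − 0.060613)/3 = -0.200411
R_{2,1} = -0.173320 + (-0.173320 − (-0.135155))/3 = -0.186042
R_{2,2} = -0.186042 + (-0.186042 − (-0.200411))/15 = -0.185084

-0.1851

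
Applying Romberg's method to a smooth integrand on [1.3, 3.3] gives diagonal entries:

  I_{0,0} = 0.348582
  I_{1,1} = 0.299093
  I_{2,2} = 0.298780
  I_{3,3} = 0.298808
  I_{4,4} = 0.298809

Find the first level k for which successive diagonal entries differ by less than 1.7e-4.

k = 3

|I_{1,1} − I_{0,0}| = 0.049489 ≥ 1.7e-4
|I_{2,2} − I_{1,1}| = 0.000313 ≥ 1.7e-4
|I_{3,3} − I_{2,2}| = 0.000028 < 1.7e-4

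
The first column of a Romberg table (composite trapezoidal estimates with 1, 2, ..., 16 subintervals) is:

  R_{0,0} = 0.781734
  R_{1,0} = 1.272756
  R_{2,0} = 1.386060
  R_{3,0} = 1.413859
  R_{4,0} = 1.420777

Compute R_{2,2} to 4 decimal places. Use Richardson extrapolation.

1.4230

R_{1,1} = (4·1.272756 − 0.781734) / 3 = 1.436430
R_{2,1} = (4·1.386060 − 1.272756) / 3 = 1.423828
R_{2,2} = (16·1.423828 − 1.436430) / 15 = 1.422988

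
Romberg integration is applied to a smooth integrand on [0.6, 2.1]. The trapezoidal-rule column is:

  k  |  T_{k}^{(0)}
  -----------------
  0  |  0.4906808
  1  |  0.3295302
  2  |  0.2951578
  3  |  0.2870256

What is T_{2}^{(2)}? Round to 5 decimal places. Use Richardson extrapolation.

0.28423

Richardson extrapolation on the trapezoidal column (denominator 4−1=3):
T_{1}^{(1)} = (4·0.3295302 − 0.4906808) / 3 = 0.2758133
T_{2}^{(1)} = (4·0.2951578 − 0.3295302) / 3 = 0.2837003
T_{2}^{(2)} = 0.2837003 + (0.2837003 − 0.2758133)/15 = 0.2842261
(Column j=1 coincides with Simpson's rule on the same nodes.)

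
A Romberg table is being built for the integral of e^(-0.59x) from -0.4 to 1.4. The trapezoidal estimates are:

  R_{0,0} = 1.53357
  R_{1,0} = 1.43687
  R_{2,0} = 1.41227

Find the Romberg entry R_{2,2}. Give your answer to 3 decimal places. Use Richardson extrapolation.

R_{1,1} = 1.43687 + (1.43687 − 1.53357)/3 = 1.40464
R_{2,1} = 1.41227 + (1.41227 − 1.43687)/3 = 1.40407
R_{2,2} = (16·1.40407 − 1.40464) / 15 = 1.40403

1.404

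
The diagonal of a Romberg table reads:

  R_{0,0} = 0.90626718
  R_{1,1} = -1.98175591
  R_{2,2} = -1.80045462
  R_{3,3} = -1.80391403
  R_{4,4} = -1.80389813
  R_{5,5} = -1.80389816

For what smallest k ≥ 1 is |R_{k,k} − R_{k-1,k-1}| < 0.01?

k = 3

|R_{1,1} − R_{0,0}| = 2.88802309 ≥ 0.01
|R_{2,2} − R_{1,1}| = 0.18130129 ≥ 0.01
|R_{3,3} − R_{2,2}| = 0.00345941 < 0.01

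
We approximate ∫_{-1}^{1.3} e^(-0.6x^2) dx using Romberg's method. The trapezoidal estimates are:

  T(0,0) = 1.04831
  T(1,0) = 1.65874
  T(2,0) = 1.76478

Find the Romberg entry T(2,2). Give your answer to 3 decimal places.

Richardson extrapolation on the trapezoidal column (denominator 4−1=3):
T(1,1) = 1.65874 + (1.65874 − 1.04831)/3 = 1.86222
T(2,1) = 1.76478 + (1.76478 − 1.65874)/3 = 1.80013
T(2,2) = (16·1.80013 − 1.86222) / 15 = 1.79599

1.796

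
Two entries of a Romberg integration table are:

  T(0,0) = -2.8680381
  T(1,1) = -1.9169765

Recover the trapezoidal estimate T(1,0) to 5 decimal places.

From T(1,1) = (4·T(1,0) − T(0,0))/3, solve for T(1,0):
4·T(1,0) = 3·(-1.9169765) + (-2.8680381) = -8.6189676
T(1,0) = -2.1547419

-2.15474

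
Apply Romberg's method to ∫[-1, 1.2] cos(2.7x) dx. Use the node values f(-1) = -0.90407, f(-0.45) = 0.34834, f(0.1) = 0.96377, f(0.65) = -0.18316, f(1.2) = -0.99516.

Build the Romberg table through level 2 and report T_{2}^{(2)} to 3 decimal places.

0.087

T_{0}^{(0)} (trapezoid, 1 panel, h=2.2000): -2.08915
T_{1}^{(0)} (trapezoid, 2 panels, h=1.1000): 0.01557
T_{2}^{(0)} (trapezoid, 4 panels, h=0.5500): 0.09863
T_{1}^{(1)} = 0.01557 + (0.01557 − (-2.08915))/3 = 0.71714
T_{2}^{(1)} = 0.09863 + (0.09863 − 0.01557)/3 = 0.12632
T_{2}^{(2)} = 0.12632 + (0.12632 − 0.71714)/15 = 0.08693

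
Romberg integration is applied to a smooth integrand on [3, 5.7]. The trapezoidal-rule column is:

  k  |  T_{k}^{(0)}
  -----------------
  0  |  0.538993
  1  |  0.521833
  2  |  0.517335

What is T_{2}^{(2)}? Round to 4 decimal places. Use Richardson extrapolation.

T_{1}^{(1)} = 0.521833 + (0.521833 − 0.538993)/3 = 0.516113
T_{2}^{(1)} = (4·0.517335 − 0.521833) / 3 = 0.515836
T_{2}^{(2)} = 0.515836 + (0.515836 − 0.516113)/15 = 0.515818

0.5158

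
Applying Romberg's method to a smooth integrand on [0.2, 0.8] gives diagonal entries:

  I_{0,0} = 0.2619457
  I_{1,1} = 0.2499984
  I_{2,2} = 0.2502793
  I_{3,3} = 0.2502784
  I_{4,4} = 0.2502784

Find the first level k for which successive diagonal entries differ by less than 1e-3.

|I_{1,1} − I_{0,0}| = 0.0119473 ≥ 1e-3
|I_{2,2} − I_{1,1}| = 0.0002809 < 1e-3

k = 2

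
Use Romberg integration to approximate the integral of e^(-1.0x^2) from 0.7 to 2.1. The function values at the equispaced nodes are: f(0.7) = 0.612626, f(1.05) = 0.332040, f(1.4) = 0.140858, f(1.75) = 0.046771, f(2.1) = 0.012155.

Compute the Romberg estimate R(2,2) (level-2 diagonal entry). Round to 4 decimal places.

R(0,0) (trapezoid, 1 panel, h=1.4000): 0.437347
R(1,0) (trapezoid, 2 panels, h=0.7000): 0.317274
R(2,0) (trapezoid, 4 panels, h=0.3500): 0.291221
R(1,1) = 0.317274 + (0.317274 − 0.437347)/3 = 0.277250
R(2,1) = 0.291221 + (0.291221 − 0.317274)/3 = 0.282537
R(2,2) = 0.282537 + (0.282537 − 0.277250)/15 = 0.282889

0.2829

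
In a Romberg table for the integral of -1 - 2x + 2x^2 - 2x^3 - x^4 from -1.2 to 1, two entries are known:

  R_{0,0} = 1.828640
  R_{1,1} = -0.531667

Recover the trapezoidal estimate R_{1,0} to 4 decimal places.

From R_{1,1} = (4·R_{1,0} − R_{0,0})/3, solve for R_{1,0}:
4·R_{1,0} = 3·(-0.531667) + 1.828640 = 0.233639
R_{1,0} = 0.058410

0.0584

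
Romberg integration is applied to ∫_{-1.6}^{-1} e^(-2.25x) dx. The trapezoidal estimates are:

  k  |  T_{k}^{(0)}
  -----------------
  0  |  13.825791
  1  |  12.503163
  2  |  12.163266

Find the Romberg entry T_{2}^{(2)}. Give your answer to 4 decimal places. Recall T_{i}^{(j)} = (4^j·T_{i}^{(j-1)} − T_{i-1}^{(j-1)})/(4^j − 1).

Richardson extrapolation on the trapezoidal column (denominator 4−1=3):
T_{1}^{(1)} = 12.503163 + (12.503163 − 13.825791)/3 = 12.062287
T_{2}^{(1)} = 12.163266 + (12.163266 − 12.503163)/3 = 12.049967
T_{2}^{(2)} = (16·12.049967 − 12.062287) / 15 = 12.049146

12.0491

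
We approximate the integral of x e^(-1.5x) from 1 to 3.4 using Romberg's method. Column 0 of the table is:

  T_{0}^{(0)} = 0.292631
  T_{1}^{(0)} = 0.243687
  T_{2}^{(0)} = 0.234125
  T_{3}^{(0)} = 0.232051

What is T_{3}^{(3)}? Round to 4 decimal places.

Richardson extrapolation on the trapezoidal column (denominator 4−1=3):
T_{1}^{(1)} = (4·0.243687 − 0.292631) / 3 = 0.227372
T_{2}^{(1)} = (4·0.234125 − 0.243687) / 3 = 0.230938
T_{3}^{(1)} = 0.232051 + (0.232051 − 0.234125)/3 = 0.231360
T_{2}^{(2)} = 0.230938 + (0.230938 − 0.227372)/15 = 0.231176
T_{3}^{(2)} = (16·0.231360 − 0.230938) / 15 = 0.231388
T_{3}^{(3)} = (64·0.231388 − 0.231176) / 63 = 0.231391

0.2314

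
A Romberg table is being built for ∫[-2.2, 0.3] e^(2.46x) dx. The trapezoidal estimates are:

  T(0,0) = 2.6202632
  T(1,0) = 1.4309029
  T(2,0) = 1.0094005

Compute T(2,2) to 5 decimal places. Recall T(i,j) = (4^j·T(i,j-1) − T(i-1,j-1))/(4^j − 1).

T(1,1) = (4·1.4309029 − 2.6202632) / 3 = 1.0344495
T(2,1) = (4·1.0094005 − 1.4309029) / 3 = 0.8688997
T(2,2) = (16·0.8688997 − 1.0344495) / 15 = 0.8578630

0.85786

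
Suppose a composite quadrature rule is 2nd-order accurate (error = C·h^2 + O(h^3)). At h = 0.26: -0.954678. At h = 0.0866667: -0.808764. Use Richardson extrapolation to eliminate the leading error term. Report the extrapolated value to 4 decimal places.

The leading error scales as h^2; refining by a factor of 3 reduces it by 3^2 = 9.
Extrapolated value = (9·A(h/3) − A(h)) / (9 − 1)
= (9·(-0.808764) − (-0.954678)) / 8
= -6.324198 / 8 = -0.790525

-0.7905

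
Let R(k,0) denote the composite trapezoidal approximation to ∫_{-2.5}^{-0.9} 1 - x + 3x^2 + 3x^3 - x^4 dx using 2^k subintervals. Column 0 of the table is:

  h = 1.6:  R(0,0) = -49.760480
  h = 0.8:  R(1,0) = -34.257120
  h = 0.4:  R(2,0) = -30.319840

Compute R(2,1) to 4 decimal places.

Richardson extrapolation on the trapezoidal column (denominator 4−1=3):
R(2,1) = (4·(-30.319840) − (-34.257120)) / 3 = -29.007413

-29.0074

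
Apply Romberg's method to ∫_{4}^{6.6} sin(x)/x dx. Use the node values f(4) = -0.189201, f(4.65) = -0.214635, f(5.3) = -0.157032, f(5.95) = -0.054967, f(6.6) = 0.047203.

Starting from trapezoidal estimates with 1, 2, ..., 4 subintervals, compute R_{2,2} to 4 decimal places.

R_{0,0} (trapezoid, 1 panel, h=2.6000): -0.184597
R_{1,0} (trapezoid, 2 panels, h=1.3000): -0.296440
R_{2,0} (trapezoid, 4 panels, h=0.6500): -0.323461
R_{1,1} = -0.296440 + (-0.296440 − (-0.184597))/3 = -0.333721
R_{2,1} = -0.323461 + (-0.323461 − (-0.296440))/3 = -0.332468
R_{2,2} = -0.332468 + (-0.332468 − (-0.333721))/15 = -0.332384

-0.3324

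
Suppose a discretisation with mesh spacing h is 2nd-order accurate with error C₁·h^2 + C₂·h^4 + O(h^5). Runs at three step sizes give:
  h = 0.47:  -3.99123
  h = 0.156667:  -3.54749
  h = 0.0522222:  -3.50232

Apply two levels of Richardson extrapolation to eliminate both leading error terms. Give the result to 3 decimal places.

-3.497

First eliminate the h^2 term (factor 3^2 = 9):
  B₁ = (9·(-3.54749) − (-3.99123))/8 = -3.49202
  B₂ = (9·(-3.50232) − (-3.54749))/8 = -3.49667
Then eliminate the h^4 term (factor 3^4 = 81):
  (81·(-3.49667) − (-3.49202))/80 = -3.49673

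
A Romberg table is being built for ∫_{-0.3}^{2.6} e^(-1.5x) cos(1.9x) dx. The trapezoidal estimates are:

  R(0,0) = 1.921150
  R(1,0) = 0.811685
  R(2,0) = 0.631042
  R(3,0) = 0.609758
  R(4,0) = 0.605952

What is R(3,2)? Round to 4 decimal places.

0.6048

R(2,1) = (4·0.631042 − 0.811685) / 3 = 0.570828
R(3,1) = (4·0.609758 − 0.631042) / 3 = 0.602663
R(3,2) = (16·0.602663 − 0.570828) / 15 = 0.604785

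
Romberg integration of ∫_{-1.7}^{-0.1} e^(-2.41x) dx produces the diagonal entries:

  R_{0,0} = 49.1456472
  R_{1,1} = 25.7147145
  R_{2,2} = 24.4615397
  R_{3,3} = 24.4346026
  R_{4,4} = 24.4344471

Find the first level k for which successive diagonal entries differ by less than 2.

k = 2

|R_{1,1} − R_{0,0}| = 23.4309327 ≥ 2
|R_{2,2} − R_{1,1}| = 1.2531748 < 2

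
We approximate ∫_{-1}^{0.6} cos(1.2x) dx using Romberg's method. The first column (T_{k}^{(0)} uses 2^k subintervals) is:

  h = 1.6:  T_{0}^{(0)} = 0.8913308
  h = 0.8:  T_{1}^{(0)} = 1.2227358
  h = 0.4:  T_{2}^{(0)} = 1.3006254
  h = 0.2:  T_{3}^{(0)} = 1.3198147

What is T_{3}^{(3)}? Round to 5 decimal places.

Richardson extrapolation on the trapezoidal column (denominator 4−1=3):
T_{1}^{(1)} = 1.2227358 + (1.2227358 − 0.8913308)/3 = 1.3332041
T_{2}^{(1)} = 1.3006254 + (1.3006254 − 1.2227358)/3 = 1.3265886
T_{3}^{(1)} = (4·1.3198147 − 1.3006254) / 3 = 1.3262111
T_{2}^{(2)} = 1.3265886 + (1.3265886 − 1.3332041)/15 = 1.3261476
T_{3}^{(2)} = 1.3262111 + (1.3262111 − 1.3265886)/15 = 1.3261859
T_{3}^{(3)} = 1.3261859 + (1.3261859 − 1.3261476)/63 = 1.3261865
(Column j=1 coincides with Simpson's rule on the same nodes.)

1.32619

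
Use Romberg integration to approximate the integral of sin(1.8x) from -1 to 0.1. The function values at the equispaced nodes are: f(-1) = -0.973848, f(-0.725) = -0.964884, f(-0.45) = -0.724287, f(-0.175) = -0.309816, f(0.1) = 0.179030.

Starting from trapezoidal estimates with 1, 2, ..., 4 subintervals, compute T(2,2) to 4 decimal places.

T(0,0) (trapezoid, 1 panel, h=1.1000): -0.437150
T(1,0) (trapezoid, 2 panels, h=0.5500): -0.616933
T(2,0) (trapezoid, 4 panels, h=0.2750): -0.659009
T(1,1) = -0.616933 + (-0.616933 − (-0.437150))/3 = -0.676861
T(2,1) = -0.659009 + (-0.659009 − (-0.616933))/3 = -0.673034
T(2,2) = -0.673034 + (-0.673034 − (-0.676861))/15 = -0.672779

-0.6728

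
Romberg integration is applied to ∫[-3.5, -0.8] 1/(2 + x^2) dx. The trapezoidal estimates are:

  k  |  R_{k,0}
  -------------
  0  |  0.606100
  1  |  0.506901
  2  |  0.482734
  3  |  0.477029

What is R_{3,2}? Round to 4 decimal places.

Richardson extrapolation on the trapezoidal column (denominator 4−1=3):
R_{2,1} = (4·0.482734 − 0.506901) / 3 = 0.474678
R_{3,1} = (4·0.477029 − 0.482734) / 3 = 0.475127
R_{3,2} = (16·0.475127 − 0.474678) / 15 = 0.475157

0.4752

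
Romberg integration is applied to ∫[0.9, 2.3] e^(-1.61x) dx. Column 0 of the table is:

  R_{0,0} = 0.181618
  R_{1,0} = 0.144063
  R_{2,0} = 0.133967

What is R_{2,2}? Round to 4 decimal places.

0.1305

Richardson extrapolation on the trapezoidal column (denominator 4−1=3):
R_{1,1} = 0.144063 + (0.144063 − 0.181618)/3 = 0.131545
R_{2,1} = 0.133967 + (0.133967 − 0.144063)/3 = 0.130602
R_{2,2} = (16·0.130602 − 0.131545) / 15 = 0.130539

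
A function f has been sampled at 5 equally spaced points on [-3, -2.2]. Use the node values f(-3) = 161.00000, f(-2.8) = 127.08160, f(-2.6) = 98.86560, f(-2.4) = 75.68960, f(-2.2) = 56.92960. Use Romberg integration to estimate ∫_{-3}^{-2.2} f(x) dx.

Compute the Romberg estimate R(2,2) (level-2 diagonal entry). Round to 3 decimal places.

81.783

R(0,0) (trapezoid, 1 panel, h=0.8000): 87.17184
R(1,0) (trapezoid, 2 panels, h=0.4000): 83.13216
R(2,0) (trapezoid, 4 panels, h=0.2000): 82.12032
R(1,1) = 83.13216 + (83.13216 − 87.17184)/3 = 81.78560
R(2,1) = 82.12032 + (82.12032 − 83.13216)/3 = 81.78304
R(2,2) = 81.78304 + (81.78304 − 81.78560)/15 = 81.78287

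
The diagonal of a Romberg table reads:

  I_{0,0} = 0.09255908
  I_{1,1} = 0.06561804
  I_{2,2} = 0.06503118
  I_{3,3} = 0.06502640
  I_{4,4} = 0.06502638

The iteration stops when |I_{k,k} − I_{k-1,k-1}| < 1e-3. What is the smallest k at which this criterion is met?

k = 2

|I_{1,1} − I_{0,0}| = 0.02694104 ≥ 1e-3
|I_{2,2} − I_{1,1}| = 0.00058686 < 1e-3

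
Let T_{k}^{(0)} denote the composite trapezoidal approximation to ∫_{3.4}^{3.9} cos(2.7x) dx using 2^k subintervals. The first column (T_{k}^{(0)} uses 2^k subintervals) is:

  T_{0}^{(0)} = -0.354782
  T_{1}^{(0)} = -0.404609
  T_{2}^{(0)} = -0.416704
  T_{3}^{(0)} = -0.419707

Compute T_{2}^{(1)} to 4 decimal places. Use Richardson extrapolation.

-0.4207

T_{2}^{(1)} = -0.416704 + (-0.416704 − (-0.404609))/3 = -0.420736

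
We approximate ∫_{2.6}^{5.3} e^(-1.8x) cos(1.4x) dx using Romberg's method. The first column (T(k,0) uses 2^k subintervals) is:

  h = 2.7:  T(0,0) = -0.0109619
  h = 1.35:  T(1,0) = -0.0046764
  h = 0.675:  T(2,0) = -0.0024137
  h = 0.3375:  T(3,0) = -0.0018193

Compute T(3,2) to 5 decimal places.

-0.00162

Richardson extrapolation on the trapezoidal column (denominator 4−1=3):
T(2,1) = -0.0024137 + (-0.0024137 − (-0.0046764))/3 = -0.0016595
T(3,1) = -0.0018193 + (-0.0018193 − (-0.0024137))/3 = -0.0016212
T(3,2) = -0.0016212 + (-0.0016212 − (-0.0016595))/15 = -0.0016186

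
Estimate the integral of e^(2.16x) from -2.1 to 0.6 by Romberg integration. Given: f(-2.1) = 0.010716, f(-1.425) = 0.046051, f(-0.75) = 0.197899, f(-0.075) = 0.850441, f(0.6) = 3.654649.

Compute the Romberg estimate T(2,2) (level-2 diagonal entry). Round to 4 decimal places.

T(0,0) (trapezoid, 1 panel, h=2.7000): 4.948243
T(1,0) (trapezoid, 2 panels, h=1.3500): 2.741285
T(2,0) (trapezoid, 4 panels, h=0.6750): 1.975775
T(1,1) = 2.741285 + (2.741285 − 4.948243)/3 = 2.005632
T(2,1) = 1.975775 + (1.975775 − 2.741285)/3 = 1.720605
T(2,2) = 1.720605 + (1.720605 − 2.005632)/15 = 1.701603

1.7016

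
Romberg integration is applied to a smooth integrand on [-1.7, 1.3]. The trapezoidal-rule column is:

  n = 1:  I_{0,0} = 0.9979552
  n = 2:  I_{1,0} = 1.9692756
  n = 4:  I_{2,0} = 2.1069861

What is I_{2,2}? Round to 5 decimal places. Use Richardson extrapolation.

2.14355

Richardson extrapolation on the trapezoidal column (denominator 4−1=3):
I_{1,1} = 1.9692756 + (1.9692756 − 0.9979552)/3 = 2.2930491
I_{2,1} = (4·2.1069861 − 1.9692756) / 3 = 2.1528896
I_{2,2} = (16·2.1528896 − 2.2930491) / 15 = 2.1435456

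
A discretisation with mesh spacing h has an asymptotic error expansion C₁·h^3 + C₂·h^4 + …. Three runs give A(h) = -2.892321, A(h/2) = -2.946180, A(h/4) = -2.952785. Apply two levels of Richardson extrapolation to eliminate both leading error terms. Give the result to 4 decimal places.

First eliminate the h^3 term (factor 2^3 = 8):
  B₁ = (8·(-2.946180) − (-2.892321))/7 = -2.953874
  B₂ = (8·(-2.952785) − (-2.946180))/7 = -2.953729
Then eliminate the h^4 term (factor 2^4 = 16):
  (16·(-2.953729) − (-2.953874))/15 = -2.953719

-2.9537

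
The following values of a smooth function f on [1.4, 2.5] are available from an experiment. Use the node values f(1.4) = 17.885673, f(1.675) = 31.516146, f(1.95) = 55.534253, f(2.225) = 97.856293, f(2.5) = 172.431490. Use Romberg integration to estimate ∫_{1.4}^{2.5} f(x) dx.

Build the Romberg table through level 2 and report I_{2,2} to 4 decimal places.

75.0267

I_{0,0} (trapezoid, 1 panel, h=1.1000): 104.674440
I_{1,0} (trapezoid, 2 panels, h=0.5500): 82.881059
I_{2,0} (trapezoid, 4 panels, h=0.2750): 77.017950
I_{1,1} = 82.881059 + (82.881059 − 104.674440)/3 = 75.616599
I_{2,1} = 77.017950 + (77.017950 − 82.881059)/3 = 75.063580
I_{2,2} = 75.063580 + (75.063580 − 75.616599)/15 = 75.026712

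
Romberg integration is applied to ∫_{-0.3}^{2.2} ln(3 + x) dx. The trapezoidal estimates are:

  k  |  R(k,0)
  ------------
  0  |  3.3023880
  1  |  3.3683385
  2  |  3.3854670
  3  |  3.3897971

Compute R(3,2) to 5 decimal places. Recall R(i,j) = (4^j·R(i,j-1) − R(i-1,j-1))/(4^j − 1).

R(2,1) = (4·3.3854670 − 3.3683385) / 3 = 3.3911765
R(3,1) = (4·3.3897971 − 3.3854670) / 3 = 3.3912405
R(3,2) = (16·3.3912405 − 3.3911765) / 15 = 3.3912448
(Column j=1 coincides with Simpson's rule on the same nodes.)

3.39124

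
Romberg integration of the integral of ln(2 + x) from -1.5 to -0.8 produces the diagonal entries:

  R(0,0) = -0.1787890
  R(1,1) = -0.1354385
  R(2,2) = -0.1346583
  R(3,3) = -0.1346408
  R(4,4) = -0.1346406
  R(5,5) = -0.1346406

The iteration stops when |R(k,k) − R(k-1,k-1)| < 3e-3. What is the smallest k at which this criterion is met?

|R(1,1) − R(0,0)| = 0.0433505 ≥ 3e-3
|R(2,2) − R(1,1)| = 0.0007802 < 3e-3

k = 2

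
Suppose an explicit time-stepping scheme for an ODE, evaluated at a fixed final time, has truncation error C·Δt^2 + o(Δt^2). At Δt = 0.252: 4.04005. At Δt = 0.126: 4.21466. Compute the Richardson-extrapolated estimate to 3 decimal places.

Extrapolated value = (4·A(Δt/2) − A(Δt)) / (4 − 1)
= (4·4.21466 − 4.04005) / 3
= 12.81859 / 3 = 4.27286

4.273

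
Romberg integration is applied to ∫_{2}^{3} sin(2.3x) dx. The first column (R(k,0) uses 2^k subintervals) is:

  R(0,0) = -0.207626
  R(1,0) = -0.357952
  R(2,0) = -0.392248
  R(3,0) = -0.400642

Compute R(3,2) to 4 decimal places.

-0.4034

Richardson extrapolation on the trapezoidal column (denominator 4−1=3):
R(2,1) = (4·(-0.392248) − (-0.357952)) / 3 = -0.403680
R(3,1) = -0.400642 + (-0.400642 − (-0.392248))/3 = -0.403440
R(3,2) = -0.403440 + (-0.403440 − (-0.403680))/15 = -0.403424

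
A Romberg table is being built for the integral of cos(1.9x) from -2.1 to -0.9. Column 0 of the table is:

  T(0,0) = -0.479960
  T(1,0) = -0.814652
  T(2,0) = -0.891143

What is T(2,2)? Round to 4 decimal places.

-0.9160

T(1,1) = (4·(-0.814652) − (-0.479960)) / 3 = -0.926216
T(2,1) = (4·(-0.891143) − (-0.814652)) / 3 = -0.916640
T(2,2) = -0.916640 + (-0.916640 − (-0.926216))/15 = -0.916002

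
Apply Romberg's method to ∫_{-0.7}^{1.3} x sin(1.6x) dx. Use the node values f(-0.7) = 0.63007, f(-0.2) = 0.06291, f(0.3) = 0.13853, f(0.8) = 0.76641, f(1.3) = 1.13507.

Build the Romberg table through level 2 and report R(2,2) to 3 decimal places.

R(0,0) (trapezoid, 1 panel, h=2.0000): 1.76514
R(1,0) (trapezoid, 2 panels, h=1.0000): 1.02110
R(2,0) (trapezoid, 4 panels, h=0.5000): 0.92521
R(1,1) = 1.02110 + (1.02110 − 1.76514)/3 = 0.77309
R(2,1) = 0.92521 + (0.92521 − 1.02110)/3 = 0.89325
R(2,2) = 0.89325 + (0.89325 − 0.77309)/15 = 0.90126

0.901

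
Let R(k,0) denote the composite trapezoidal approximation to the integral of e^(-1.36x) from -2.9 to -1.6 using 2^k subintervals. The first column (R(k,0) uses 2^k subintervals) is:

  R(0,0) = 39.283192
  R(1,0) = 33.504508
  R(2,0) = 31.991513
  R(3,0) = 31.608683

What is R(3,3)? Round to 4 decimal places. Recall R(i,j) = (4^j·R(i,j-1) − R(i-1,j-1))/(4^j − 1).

Richardson extrapolation on the trapezoidal column (denominator 4−1=3):
R(1,1) = 33.504508 + (33.504508 − 39.283192)/3 = 31.578280
R(2,1) = 31.991513 + (31.991513 − 33.504508)/3 = 31.487181
R(3,1) = (4·31.608683 − 31.991513) / 3 = 31.481073
R(2,2) = 31.487181 + (31.487181 − 31.578280)/15 = 31.481108
R(3,2) = (16·31.481073 − 31.487181) / 15 = 31.480666
R(3,3) = (64·31.480666 − 31.481108) / 63 = 31.480659

31.4807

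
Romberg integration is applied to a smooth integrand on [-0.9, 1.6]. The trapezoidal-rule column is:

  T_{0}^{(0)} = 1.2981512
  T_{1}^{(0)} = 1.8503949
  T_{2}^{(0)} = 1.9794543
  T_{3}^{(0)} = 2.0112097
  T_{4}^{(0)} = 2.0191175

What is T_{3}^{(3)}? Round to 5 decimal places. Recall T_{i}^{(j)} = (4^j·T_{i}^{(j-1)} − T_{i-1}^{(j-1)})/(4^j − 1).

Richardson extrapolation on the trapezoidal column (denominator 4−1=3):
T_{1}^{(1)} = (4·1.8503949 − 1.2981512) / 3 = 2.0344761
T_{2}^{(1)} = (4·1.9794543 − 1.8503949) / 3 = 2.0224741
T_{3}^{(1)} = 2.0112097 + (2.0112097 − 1.9794543)/3 = 2.0217948
T_{2}^{(2)} = 2.0224741 + (2.0224741 − 2.0344761)/15 = 2.0216740
T_{3}^{(2)} = 2.0217948 + (2.0217948 − 2.0224741)/15 = 2.0217495
T_{3}^{(3)} = (64·2.0217495 − 2.0216740) / 63 = 2.0217507

2.02175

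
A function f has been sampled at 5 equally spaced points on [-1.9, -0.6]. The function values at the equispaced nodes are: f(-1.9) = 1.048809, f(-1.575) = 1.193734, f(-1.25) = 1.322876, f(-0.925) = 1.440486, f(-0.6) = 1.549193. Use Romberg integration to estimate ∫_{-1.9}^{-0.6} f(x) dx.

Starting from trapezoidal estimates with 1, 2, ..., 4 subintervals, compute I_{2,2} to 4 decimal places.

1.7096

I_{0,0} (trapezoid, 1 panel, h=1.3000): 1.688701
I_{1,0} (trapezoid, 2 panels, h=0.6500): 1.704220
I_{2,0} (trapezoid, 4 panels, h=0.3250): 1.708232
I_{1,1} = 1.704220 + (1.704220 − 1.688701)/3 = 1.709393
I_{2,1} = 1.708232 + (1.708232 − 1.704220)/3 = 1.709569
I_{2,2} = 1.709569 + (1.709569 − 1.709393)/15 = 1.709581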